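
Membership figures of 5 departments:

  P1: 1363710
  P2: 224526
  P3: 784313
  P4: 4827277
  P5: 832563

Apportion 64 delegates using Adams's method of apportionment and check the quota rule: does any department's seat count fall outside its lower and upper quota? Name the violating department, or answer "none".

Standard quotas: P1 10.866, P2 1.789, P3 6.249, P4 38.462, P5 6.634.
Adams allocation: P1 11, P2 2, P3 7, P4 37, P5 7.
P4 has quota 38.462 (lower 38, upper 39) but receives 37 — outside the quota interval.

P4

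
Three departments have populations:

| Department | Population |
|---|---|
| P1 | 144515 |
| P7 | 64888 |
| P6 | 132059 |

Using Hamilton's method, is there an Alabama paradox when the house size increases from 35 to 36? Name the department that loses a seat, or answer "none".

At 35 seats: P1 15, P7 7, P6 13.
At 36 seats: P1 15, P7 7, P6 14.
No department's allocation decreased.

none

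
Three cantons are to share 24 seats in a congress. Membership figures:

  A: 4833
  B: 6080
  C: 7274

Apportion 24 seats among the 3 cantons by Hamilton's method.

A=6, B=8, C=10

The standard divisor is 18187/24 ≈ 757.792.
Standard quotas: A 6.3777, B 8.0233, C 9.5989.
Lower quotas: A 6, B 8, C 9 (sum 23, leaving 1 seat).
Remainders in descending order: C 0.5989, A 0.3777, B 0.0233.
The surplus seat goes to C.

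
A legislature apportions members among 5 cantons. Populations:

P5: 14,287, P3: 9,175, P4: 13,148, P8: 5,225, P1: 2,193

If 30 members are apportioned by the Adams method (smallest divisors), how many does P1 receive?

2

Standard divisor 44028/30 ≈ 1467.6; standard quotas: P5 9.735, P3 6.252, P4 8.959, P8 3.560, P1 1.494.
Rounding up gives 10, 7, 9, 4, 2 = 32 seats, so the divisor must be adjusted.
With modified divisor 1600: modified quotas P5 8.929, P3 5.734, P4 8.217, P8 3.266, P1 1.371.
Rounding up: P5 9, P3 6, P4 9, P8 4, P1 2 (total 30).
P1 receives 2.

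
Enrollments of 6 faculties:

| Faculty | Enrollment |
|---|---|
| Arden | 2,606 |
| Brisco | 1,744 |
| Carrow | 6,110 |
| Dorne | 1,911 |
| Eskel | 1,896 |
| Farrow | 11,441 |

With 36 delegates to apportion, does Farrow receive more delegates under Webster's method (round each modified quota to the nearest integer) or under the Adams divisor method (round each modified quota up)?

Webster: Arden 4, Brisco 2, Carrow 8, Dorne 3, Eskel 3, Farrow 16.
Adams: Arden 4, Brisco 3, Carrow 8, Dorne 3, Eskel 3, Farrow 15.
Farrow gets 16 under Webster and 15 under Adams.

Webster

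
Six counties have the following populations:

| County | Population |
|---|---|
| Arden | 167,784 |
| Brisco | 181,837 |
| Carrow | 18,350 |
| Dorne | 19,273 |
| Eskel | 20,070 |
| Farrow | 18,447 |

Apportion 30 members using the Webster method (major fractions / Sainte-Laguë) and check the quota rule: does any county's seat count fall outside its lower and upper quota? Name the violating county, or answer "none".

Standard quotas: Arden 11.822, Brisco 12.813, Carrow 1.293, Dorne 1.358, Eskel 1.414, Farrow 1.300.
Webster allocation: Arden 12, Brisco 14, Carrow 1, Dorne 1, Eskel 1, Farrow 1.
Brisco has quota 12.813 (lower 12, upper 13) but receives 14 — outside the quota interval.

Brisco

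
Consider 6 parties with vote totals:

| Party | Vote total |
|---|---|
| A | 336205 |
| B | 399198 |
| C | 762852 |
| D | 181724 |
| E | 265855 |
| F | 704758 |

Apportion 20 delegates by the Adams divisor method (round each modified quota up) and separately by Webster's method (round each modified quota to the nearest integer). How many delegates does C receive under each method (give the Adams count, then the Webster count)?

5 and 6

Adams: A 3, B 3, C 5, D 2, E 2, F 5.
Webster: A 3, B 3, C 6, D 1, E 2, F 5.
C gets 5 under Adams and 6 under Webster.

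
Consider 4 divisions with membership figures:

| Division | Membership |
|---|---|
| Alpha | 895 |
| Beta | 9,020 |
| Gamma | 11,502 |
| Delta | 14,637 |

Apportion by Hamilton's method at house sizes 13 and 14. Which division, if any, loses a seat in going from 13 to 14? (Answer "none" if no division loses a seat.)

At 13 seats: Alpha 1, Beta 3, Gamma 4, Delta 5.
At 14 seats: Alpha 0, Beta 4, Gamma 4, Delta 6.
Alpha drops from 1 to 0.

Alpha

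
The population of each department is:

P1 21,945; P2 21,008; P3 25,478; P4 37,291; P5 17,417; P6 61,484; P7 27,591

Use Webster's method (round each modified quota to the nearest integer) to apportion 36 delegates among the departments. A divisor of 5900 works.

With modified divisor 5900: modified quotas P1 3.719, P2 3.561, P3 4.318, P4 6.321, P5 2.952, P6 10.421, P7 4.676.
Rounding to the nearest integer: P1 4, P2 4, P3 4, P4 6, P5 3, P6 10, P7 5 (total 36).

P1: 4; P2: 4; P3: 4; P4: 6; P5: 3; P6: 10; P7: 5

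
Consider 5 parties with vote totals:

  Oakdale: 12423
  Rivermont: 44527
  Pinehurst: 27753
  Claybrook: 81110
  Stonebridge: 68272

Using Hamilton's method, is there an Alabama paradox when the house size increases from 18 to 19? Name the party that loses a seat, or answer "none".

none

At 18 seats: Oakdale 1, Rivermont 4, Pinehurst 2, Claybrook 6, Stonebridge 5.
At 19 seats: Oakdale 1, Rivermont 4, Pinehurst 2, Claybrook 7, Stonebridge 5.
No party's allocation decreased.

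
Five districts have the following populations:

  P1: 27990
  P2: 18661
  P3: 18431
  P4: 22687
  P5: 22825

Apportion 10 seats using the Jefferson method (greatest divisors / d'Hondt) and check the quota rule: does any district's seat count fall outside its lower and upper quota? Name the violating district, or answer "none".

Standard quotas: P1 2.531, P2 1.687, P3 1.667, P4 2.051, P5 2.064.
Jefferson allocation: P1 3, P2 2, P3 1, P4 2, P5 2.
Every allocation lies between the lower and upper quota.

none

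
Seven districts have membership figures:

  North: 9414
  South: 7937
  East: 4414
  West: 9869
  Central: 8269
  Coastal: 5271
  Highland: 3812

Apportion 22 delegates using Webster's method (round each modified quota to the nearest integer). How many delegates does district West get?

Standard divisor 48986/22 ≈ 2226.636; standard quotas: North 4.228, South 3.565, East 1.982, West 4.432, Central 3.714, Coastal 2.367, Highland 1.712.
Rounding to the nearest integer gives North 4, South 4, East 2, West 4, Central 4, Coastal 2, Highland 2 — total 22, matching the house size, so no adjustment is needed.
West receives 4.

4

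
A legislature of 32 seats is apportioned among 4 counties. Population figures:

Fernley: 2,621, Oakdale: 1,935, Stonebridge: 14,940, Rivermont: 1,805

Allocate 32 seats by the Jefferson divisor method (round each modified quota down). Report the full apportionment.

Fernley: 4; Oakdale: 3; Stonebridge: 23; Rivermont: 2

Standard divisor 21301/32 ≈ 665.656; standard quotas: Fernley 3.937, Oakdale 2.907, Stonebridge 22.444, Rivermont 2.712.
Rounding down gives 3, 2, 22, 2 = 29 seats, so the divisor must be adjusted.
With modified divisor 630: modified quotas Fernley 4.160, Oakdale 3.071, Stonebridge 23.714, Rivermont 2.865.
Rounding down: Fernley 4, Oakdale 3, Stonebridge 23, Rivermont 2 (total 32).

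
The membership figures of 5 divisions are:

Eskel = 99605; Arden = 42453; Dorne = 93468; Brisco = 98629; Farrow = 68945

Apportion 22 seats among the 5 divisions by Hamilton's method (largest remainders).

The standard divisor is 403100/22 ≈ 18322.727.
Standard quotas: Eskel 5.4361, Arden 2.3170, Dorne 5.1012, Brisco 5.3829, Farrow 3.7628.
Lower quotas: Eskel 5, Arden 2, Dorne 5, Brisco 5, Farrow 3 (sum 20, leaving 2 seats).
Remainders in descending order: Farrow 0.7628, Eskel 0.4361, Brisco 0.3829, Arden 0.3170, Dorne 0.1012.
The surplus seats go to Farrow, Eskel.

Eskel 6, Arden 2, Dorne 5, Brisco 5, Farrow 4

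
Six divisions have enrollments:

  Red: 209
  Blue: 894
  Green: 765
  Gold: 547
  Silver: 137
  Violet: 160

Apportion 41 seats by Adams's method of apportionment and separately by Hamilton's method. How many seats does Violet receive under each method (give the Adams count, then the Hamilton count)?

Adams: Red 4, Blue 13, Green 11, Gold 8, Silver 2, Violet 3.
Hamilton: Red 3, Blue 14, Green 12, Gold 8, Silver 2, Violet 2.
Violet gets 3 under Adams and 2 under Hamilton.

3 and 2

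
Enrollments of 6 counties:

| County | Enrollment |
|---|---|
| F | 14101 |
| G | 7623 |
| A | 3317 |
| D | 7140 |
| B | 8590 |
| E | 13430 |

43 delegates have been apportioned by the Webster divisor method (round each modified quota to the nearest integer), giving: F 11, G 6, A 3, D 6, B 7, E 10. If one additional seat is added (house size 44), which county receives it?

Priority for the next seat is population ÷ (current seats + 0.5).
Priorities: F 1226.174, G 1172.769, A 947.714, D 1098.462, B 1145.333, E 1279.048.
Highest priority: E.

E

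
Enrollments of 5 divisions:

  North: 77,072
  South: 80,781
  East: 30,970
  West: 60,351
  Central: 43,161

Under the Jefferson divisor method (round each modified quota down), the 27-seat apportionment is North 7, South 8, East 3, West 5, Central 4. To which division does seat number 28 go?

West

Priority for the next seat is population ÷ (current seats + 1).
Priorities: North 9634.000, South 8975.667, East 7742.500, West 10058.500, Central 8632.200.
Highest priority: West.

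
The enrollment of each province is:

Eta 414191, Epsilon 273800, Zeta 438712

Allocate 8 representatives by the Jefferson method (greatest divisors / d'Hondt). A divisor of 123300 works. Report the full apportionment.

Eta: 3, Epsilon: 2, Zeta: 3

With modified divisor 123300: modified quotas Eta 3.359, Epsilon 2.221, Zeta 3.558.
Rounding down: Eta 3, Epsilon 2, Zeta 3 (total 8).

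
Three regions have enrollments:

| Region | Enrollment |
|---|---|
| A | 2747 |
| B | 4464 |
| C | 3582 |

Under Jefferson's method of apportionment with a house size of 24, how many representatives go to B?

10

Standard divisor 10793/24 ≈ 449.708; standard quotas: A 6.108, B 9.926, C 7.965.
Rounding down gives 6, 9, 7 = 22 seats, so the divisor must be adjusted.
With modified divisor 430: modified quotas A 6.388, B 10.381, C 8.330.
Rounding down: A 6, B 10, C 8 (total 24).
B receives 10.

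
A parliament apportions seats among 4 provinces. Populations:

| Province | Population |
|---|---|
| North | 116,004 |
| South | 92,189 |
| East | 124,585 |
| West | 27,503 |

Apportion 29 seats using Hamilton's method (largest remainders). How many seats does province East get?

10

The standard divisor is 360281/29 ≈ 12423.483.
Standard quotas: North 9.3375, South 7.4205, East 10.0282, West 2.2138.
Lower quotas: North 9, South 7, East 10, West 2 (sum 28, leaving 1 seat).
Remainders in descending order: South 0.4205, North 0.3375, West 0.2138, East 0.0282.
The surplus seat goes to South.
East receives 10.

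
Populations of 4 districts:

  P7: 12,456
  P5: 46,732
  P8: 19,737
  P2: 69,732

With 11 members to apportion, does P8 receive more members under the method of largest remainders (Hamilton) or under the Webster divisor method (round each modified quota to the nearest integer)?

Hamilton

Hamilton: P7 1, P5 3, P8 2, P2 5.
Webster: P7 1, P5 4, P8 1, P2 5.
P8 gets 2 under Hamilton and 1 under Webster.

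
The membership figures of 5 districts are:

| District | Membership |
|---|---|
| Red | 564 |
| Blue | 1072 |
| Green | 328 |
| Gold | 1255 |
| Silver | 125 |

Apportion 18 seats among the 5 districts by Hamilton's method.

Red=3; Blue=6; Green=2; Gold=7; Silver=0

The standard divisor is 3344/18 ≈ 185.778.
Standard quotas: Red 3.036, Blue 5.770, Green 1.766, Gold 6.755, Silver 0.673.
Lower quotas: Red 3, Blue 5, Green 1, Gold 6, Silver 0 (sum 15, leaving 3 seats).
Remainders in descending order: Blue 0.770, Green 0.766, Gold 0.755, Silver 0.673, Red 0.036.
The surplus seats go to Blue, Green, Gold.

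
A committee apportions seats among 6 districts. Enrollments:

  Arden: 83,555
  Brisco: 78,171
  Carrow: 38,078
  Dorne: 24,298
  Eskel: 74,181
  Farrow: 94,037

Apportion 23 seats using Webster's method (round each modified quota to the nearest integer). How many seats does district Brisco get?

5

Standard divisor 392320/23 ≈ 17057.391; standard quotas: Arden 4.898, Brisco 4.583, Carrow 2.232, Dorne 1.424, Eskel 4.349, Farrow 5.513.
Rounding to the nearest integer gives Arden 5, Brisco 5, Carrow 2, Dorne 1, Eskel 4, Farrow 6 — total 23, matching the house size, so no adjustment is needed.
Brisco receives 5.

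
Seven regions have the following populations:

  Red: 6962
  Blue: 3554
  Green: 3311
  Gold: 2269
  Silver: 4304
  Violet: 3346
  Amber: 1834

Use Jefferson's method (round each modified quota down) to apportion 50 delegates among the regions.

Red: 14, Blue: 7, Green: 6, Gold: 4, Silver: 9, Violet: 7, Amber: 3

Standard divisor 25580/50 ≈ 511.6; standard quotas: Red 13.608, Blue 6.947, Green 6.472, Gold 4.435, Silver 8.413, Violet 6.540, Amber 3.585.
Rounding down gives 13, 6, 6, 4, 8, 6, 3 = 46 seats, so the divisor must be adjusted.
With modified divisor 476: modified quotas Red 14.626, Blue 7.466, Green 6.956, Gold 4.767, Silver 9.042, Violet 7.029, Amber 3.853.
Rounding down: Red 14, Blue 7, Green 6, Gold 4, Silver 9, Violet 7, Amber 3 (total 50).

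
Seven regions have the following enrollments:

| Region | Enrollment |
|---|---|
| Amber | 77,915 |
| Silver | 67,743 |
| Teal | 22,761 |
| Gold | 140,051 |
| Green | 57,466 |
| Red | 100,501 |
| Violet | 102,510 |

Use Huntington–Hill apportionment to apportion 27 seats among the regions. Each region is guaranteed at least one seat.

Amber=4, Silver=3, Teal=1, Gold=6, Green=3, Red=5, Violet=5

With divisor 22042: modified quotas Amber 3.535, Silver 3.073, Teal 1.033, Gold 6.354, Green 2.607, Red 4.560, Violet 4.651.
Geometric-mean thresholds: Amber √(3·4)=3.464, Silver √(3·4)=3.464, Teal √(1·2)=1.414, Gold √(6·7)=6.481, Green √(2·3)=2.449, Red √(4·5)=4.472, Violet √(4·5)=4.472.
Each quota rounded against its threshold gives Amber 4, Silver 3, Teal 1, Gold 6, Green 3, Red 5, Violet 5 (total 27).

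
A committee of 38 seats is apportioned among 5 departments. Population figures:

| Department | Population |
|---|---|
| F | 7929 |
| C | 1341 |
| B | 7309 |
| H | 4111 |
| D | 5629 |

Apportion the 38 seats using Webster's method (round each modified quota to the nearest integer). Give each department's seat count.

F 11, C 2, B 11, H 6, D 8

Standard divisor 26319/38 ≈ 692.605; standard quotas: F 11.448, C 1.936, B 10.553, H 5.936, D 8.127.
Rounding to the nearest integer gives F 11, C 2, B 11, H 6, D 8 — total 38, matching the house size, so no adjustment is needed.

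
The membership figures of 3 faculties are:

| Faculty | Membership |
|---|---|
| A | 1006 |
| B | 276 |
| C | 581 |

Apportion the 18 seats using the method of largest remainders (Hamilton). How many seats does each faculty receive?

The standard divisor is 1863/18 ≈ 103.5.
Standard quotas: A 9.720, B 2.667, C 5.614.
Lower quotas: A 9, B 2, C 5 (sum 16, leaving 2 seats).
Remainders in descending order: A 0.720, B 0.667, C 0.614.
Largest remainders: A, B receive the extra seats.

A 10; B 3; C 5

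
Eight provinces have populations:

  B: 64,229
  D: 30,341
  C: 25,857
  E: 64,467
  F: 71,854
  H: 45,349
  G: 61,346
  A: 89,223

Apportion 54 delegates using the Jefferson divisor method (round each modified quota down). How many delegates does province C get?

Standard divisor 452666/54 ≈ 8382.704; standard quotas: B 7.662, D 3.619, C 3.085, E 7.690, F 8.572, H 5.410, G 7.318, A 10.644.
Rounding down gives 7, 3, 3, 7, 8, 5, 7, 10 = 50 seats, so the divisor must be adjusted.
With modified divisor 7800: modified quotas B 8.234, D 3.890, C 3.315, E 8.265, F 9.212, H 5.814, G 7.865, A 11.439.
Rounding down: B 8, D 3, C 3, E 8, F 9, H 5, G 7, A 11 (total 54).
C receives 3.

3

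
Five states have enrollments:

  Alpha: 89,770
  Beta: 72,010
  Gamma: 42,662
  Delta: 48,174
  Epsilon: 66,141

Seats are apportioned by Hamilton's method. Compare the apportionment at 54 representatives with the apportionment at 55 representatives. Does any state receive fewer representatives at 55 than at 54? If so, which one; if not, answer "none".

Gamma

At 54 seats: Alpha 15, Beta 12, Gamma 8, Delta 8, Epsilon 11.
At 55 seats: Alpha 16, Beta 13, Gamma 7, Delta 8, Epsilon 11.
Gamma drops from 8 to 7.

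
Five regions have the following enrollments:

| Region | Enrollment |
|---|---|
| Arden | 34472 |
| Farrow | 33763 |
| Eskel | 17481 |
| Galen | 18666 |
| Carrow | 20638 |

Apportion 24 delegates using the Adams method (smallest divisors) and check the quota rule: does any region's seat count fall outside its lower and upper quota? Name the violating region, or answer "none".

Standard quotas: Arden 6.618, Farrow 6.481, Eskel 3.356, Galen 3.583, Carrow 3.962.
Adams allocation: Arden 6, Farrow 6, Eskel 4, Galen 4, Carrow 4.
Every allocation lies between the lower and upper quota.

none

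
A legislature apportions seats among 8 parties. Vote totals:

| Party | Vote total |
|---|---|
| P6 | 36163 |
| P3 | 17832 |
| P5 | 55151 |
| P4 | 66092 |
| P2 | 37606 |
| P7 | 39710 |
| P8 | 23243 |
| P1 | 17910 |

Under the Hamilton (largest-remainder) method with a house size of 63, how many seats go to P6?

Total 293707; standard divisor 293707/63 ≈ 4662.016.
Standard quotas: P6 7.7569, P3 3.8250, P5 11.8299, P4 14.1767, P2 8.0665, P7 8.5178, P8 4.9856, P1 3.8417.
Lower quotas: P6 7, P3 3, P5 11, P4 14, P2 8, P7 8, P8 4, P1 3 (sum 58, leaving 5 seats).
Remainders in descending order: P8 0.9856, P1 0.8417, P5 0.8299, P3 0.8250, P6 0.7569, P7 0.5178, P4 0.1767, P2 0.0665.
Largest remainders: P8, P1, P5, P3, P6 receive the extra seats.
P6 receives 8.

8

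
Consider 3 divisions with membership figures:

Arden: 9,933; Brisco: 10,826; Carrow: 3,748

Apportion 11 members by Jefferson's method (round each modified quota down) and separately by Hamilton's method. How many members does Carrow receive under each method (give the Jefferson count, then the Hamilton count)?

1 and 2

Jefferson: Arden 5, Brisco 5, Carrow 1.
Hamilton: Arden 4, Brisco 5, Carrow 2.
Carrow gets 1 under Jefferson and 2 under Hamilton.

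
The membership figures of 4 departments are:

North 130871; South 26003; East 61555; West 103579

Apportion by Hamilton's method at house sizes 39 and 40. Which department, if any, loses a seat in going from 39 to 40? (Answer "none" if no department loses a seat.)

none

At 39 seats: North 16, South 3, East 7, West 13.
At 40 seats: North 16, South 3, East 8, West 13.
No department's allocation decreased.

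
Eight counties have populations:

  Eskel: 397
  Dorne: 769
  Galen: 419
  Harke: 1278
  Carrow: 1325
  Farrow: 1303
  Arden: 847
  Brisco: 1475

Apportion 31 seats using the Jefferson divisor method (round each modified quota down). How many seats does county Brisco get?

Standard divisor 7813/31 ≈ 252.032; standard quotas: Eskel 1.575, Dorne 3.051, Galen 1.662, Harke 5.071, Carrow 5.257, Farrow 5.170, Arden 3.361, Brisco 5.852.
Rounding down gives 1, 3, 1, 5, 5, 5, 3, 5 = 28 seats, so the divisor must be adjusted.
With modified divisor 215: modified quotas Eskel 1.847, Dorne 3.577, Galen 1.949, Harke 5.944, Carrow 6.163, Farrow 6.060, Arden 3.940, Brisco 6.860.
Rounding down: Eskel 1, Dorne 3, Galen 1, Harke 5, Carrow 6, Farrow 6, Arden 3, Brisco 6 (total 31).
Brisco receives 6.

6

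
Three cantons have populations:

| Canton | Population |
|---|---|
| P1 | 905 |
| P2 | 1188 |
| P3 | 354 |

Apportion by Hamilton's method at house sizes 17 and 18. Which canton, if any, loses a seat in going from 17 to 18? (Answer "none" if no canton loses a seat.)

At 17 seats: P1 6, P2 8, P3 3.
At 18 seats: P1 7, P2 9, P3 2.
P3 drops from 3 to 2.

P3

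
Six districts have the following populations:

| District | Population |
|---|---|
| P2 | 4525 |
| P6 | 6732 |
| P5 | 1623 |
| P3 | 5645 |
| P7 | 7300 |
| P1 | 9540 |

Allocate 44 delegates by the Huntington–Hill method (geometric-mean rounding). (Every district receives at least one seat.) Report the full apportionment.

With divisor 810: modified quotas P2 5.586, P6 8.311, P5 2.004, P3 6.969, P7 9.012, P1 11.778.
Geometric-mean thresholds: P2 √(5·6)=5.477, P6 √(8·9)=8.485, P5 √(2·3)=2.449, P3 √(6·7)=6.481, P7 √(9·10)=9.487, P1 √(11·12)=11.489.
Each quota rounded against its threshold gives P2 6, P6 8, P5 2, P3 7, P7 9, P1 12 (total 44).

P2: 6; P6: 8; P5: 2; P3: 7; P7: 9; P1: 12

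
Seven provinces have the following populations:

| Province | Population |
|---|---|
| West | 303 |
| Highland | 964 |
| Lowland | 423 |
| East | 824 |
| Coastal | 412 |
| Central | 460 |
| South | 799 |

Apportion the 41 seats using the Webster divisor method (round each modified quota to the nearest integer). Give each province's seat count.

Standard divisor 4185/41 ≈ 102.073; standard quotas: West 2.968, Highland 9.444, Lowland 4.144, East 8.073, Coastal 4.036, Central 4.507, South 7.828.
Rounding to the nearest integer gives West 3, Highland 9, Lowland 4, East 8, Coastal 4, Central 5, South 8 — total 41, matching the house size, so no adjustment is needed.

West 3, Highland 9, Lowland 4, East 8, Coastal 4, Central 5, South 8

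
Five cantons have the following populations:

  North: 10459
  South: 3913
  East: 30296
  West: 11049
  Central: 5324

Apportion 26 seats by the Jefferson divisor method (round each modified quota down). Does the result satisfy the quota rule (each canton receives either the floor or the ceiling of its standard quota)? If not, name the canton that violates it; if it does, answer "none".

Standard quotas: North 4.455, South 1.667, East 12.904, West 4.706, Central 2.268.
Jefferson allocation: North 4, South 1, East 14, West 5, Central 2.
East has quota 12.904 (lower 12, upper 13) but receives 14 — outside the quota interval.

East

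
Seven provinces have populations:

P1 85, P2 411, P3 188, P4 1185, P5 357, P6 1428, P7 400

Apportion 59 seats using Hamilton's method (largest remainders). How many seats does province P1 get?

Standard divisor: 4054 ÷ 59 ≈ 68.712.
Standard quotas: P1 1.237, P2 5.981, P3 2.736, P4 17.246, P5 5.196, P6 20.782, P7 5.821.
Lower quotas: P1 1, P2 5, P3 2, P4 17, P5 5, P6 20, P7 5 (sum 55, leaving 4 seats).
Remainders in descending order: P2 0.981, P7 0.821, P6 0.782, P3 0.736, P4 0.246, P1 0.237, P5 0.196.
The surplus seats go to P2, P7, P6, P3.
P1 receives 1.

1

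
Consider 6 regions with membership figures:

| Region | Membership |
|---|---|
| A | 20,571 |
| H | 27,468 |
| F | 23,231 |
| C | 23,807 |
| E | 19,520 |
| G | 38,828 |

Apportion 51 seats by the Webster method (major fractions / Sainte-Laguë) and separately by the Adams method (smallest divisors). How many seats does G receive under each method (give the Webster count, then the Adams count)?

13 and 12

Webster: A 7, H 9, F 8, C 8, E 6, G 13.
Adams: A 7, H 9, F 8, C 8, E 7, G 12.
G gets 13 under Webster and 12 under Adams.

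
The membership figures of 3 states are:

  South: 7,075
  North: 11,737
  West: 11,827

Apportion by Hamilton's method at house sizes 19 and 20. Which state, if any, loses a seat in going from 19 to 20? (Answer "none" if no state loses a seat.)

South

At 19 seats: South 5, North 7, West 7.
At 20 seats: South 4, North 8, West 8.
South drops from 5 to 4.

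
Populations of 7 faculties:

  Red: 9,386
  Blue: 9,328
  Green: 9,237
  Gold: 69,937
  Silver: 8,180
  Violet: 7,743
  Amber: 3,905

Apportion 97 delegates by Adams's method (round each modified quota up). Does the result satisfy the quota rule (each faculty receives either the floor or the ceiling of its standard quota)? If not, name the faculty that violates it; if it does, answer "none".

Standard quotas: Red 7.734, Blue 7.686, Green 7.611, Gold 57.629, Silver 6.740, Violet 6.380, Amber 3.218.
Adams allocation: Red 8, Blue 8, Green 8, Gold 55, Silver 7, Violet 7, Amber 4.
Gold has quota 57.629 (lower 57, upper 58) but receives 55 — outside the quota interval.

Gold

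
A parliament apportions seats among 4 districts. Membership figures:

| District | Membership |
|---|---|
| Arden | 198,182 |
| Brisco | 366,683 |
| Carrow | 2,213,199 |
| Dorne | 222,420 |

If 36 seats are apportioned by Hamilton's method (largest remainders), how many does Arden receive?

Standard divisor: 3000484 ÷ 36 ≈ 83346.778.
Standard quotas: Arden 2.3778, Brisco 4.3995, Carrow 26.5541, Dorne 2.6686.
Lower quotas: Arden 2, Brisco 4, Carrow 26, Dorne 2 (sum 34, leaving 2 seats).
Remainders in descending order: Dorne 0.6686, Carrow 0.5541, Brisco 0.3995, Arden 0.3778.
Largest remainders: Dorne, Carrow receive the extra seats.
Arden receives 2.

2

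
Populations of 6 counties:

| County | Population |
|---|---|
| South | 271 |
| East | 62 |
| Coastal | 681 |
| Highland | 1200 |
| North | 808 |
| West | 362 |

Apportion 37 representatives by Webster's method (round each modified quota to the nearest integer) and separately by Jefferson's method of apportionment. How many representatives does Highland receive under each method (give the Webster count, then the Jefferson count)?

13 and 14

Webster: South 3, East 1, Coastal 7, Highland 13, North 9, West 4.
Jefferson: South 3, East 0, Coastal 7, Highland 14, North 9, West 4.
Highland gets 13 under Webster and 14 under Jefferson.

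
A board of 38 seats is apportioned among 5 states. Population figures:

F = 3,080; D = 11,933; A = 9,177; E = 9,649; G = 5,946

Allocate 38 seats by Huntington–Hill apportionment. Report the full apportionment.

F=3; D=11; A=9; E=9; G=6

With divisor 1060: modified quotas F 2.906, D 11.258, A 8.658, E 9.103, G 5.609.
Geometric-mean thresholds: F √(2·3)=2.449, D √(11·12)=11.489, A √(8·9)=8.485, E √(9·10)=9.487, G √(5·6)=5.477.
Each quota rounded against its threshold gives F 3, D 11, A 9, E 9, G 6 (total 38).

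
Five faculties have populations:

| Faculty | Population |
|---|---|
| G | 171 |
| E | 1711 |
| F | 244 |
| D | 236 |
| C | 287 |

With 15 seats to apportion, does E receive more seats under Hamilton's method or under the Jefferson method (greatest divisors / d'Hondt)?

Hamilton: G 1, E 10, F 1, D 1, C 2.
Jefferson: G 1, E 11, F 1, D 1, C 1.
E gets 10 under Hamilton and 11 under Jefferson.

Jefferson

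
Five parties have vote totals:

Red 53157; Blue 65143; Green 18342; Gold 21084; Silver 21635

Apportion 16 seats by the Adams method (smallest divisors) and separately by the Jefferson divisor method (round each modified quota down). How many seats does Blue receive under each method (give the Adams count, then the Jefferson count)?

Adams: Red 5, Blue 5, Green 2, Gold 2, Silver 2.
Jefferson: Red 5, Blue 6, Green 1, Gold 2, Silver 2.
Blue gets 5 under Adams and 6 under Jefferson.

5 and 6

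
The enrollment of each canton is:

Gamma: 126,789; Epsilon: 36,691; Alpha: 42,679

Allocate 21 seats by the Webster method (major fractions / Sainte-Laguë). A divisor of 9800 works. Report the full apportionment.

Gamma: 13, Epsilon: 4, Alpha: 4

With modified divisor 9800: modified quotas Gamma 12.938, Epsilon 3.744, Alpha 4.355.
Rounding to the nearest integer: Gamma 13, Epsilon 4, Alpha 4 (total 21).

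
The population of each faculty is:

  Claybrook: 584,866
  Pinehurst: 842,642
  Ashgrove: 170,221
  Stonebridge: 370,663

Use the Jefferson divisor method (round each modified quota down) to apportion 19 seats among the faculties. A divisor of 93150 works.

With modified divisor 93150: modified quotas Claybrook 6.279, Pinehurst 9.046, Ashgrove 1.827, Stonebridge 3.979.
Rounding down: Claybrook 6, Pinehurst 9, Ashgrove 1, Stonebridge 3 (total 19).

Claybrook 6, Pinehurst 9, Ashgrove 1, Stonebridge 3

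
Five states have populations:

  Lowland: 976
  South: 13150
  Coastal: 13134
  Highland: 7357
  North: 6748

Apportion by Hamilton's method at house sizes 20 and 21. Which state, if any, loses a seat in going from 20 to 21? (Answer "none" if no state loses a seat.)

At 20 seats: Lowland 1, South 6, Coastal 6, Highland 4, North 3.
At 21 seats: Lowland 0, South 7, Coastal 7, Highland 4, North 3.
Lowland drops from 1 to 0.

Lowland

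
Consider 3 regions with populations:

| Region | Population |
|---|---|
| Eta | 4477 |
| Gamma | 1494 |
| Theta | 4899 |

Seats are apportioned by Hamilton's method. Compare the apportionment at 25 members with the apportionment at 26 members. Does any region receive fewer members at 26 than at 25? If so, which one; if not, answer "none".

At 25 seats: Eta 10, Gamma 4, Theta 11.
At 26 seats: Eta 11, Gamma 3, Theta 12.
Gamma drops from 4 to 3.

Gamma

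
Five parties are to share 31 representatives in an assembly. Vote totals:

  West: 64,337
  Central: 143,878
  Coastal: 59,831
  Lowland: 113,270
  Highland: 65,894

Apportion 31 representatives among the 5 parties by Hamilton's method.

Total 447210; standard divisor 447210/31 ≈ 14426.129.
Standard quotas: West 4.4598, Central 9.9734, Coastal 4.1474, Lowland 7.8517, Highland 4.5677.
Lower quotas: West 4, Central 9, Coastal 4, Lowland 7, Highland 4 (sum 28, leaving 3 seats).
Remainders in descending order: Central 0.9734, Lowland 0.8517, Highland 0.5677, West 0.4598, Coastal 0.1474.
Largest remainders: Central, Lowland, Highland receive the extra seats.

West=4, Central=10, Coastal=4, Lowland=8, Highland=5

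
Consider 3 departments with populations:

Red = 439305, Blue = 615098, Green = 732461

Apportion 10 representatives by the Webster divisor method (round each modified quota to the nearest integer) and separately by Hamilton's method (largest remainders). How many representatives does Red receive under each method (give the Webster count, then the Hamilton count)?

Webster: Red 2, Blue 4, Green 4.
Hamilton: Red 3, Blue 3, Green 4.
Red gets 2 under Webster and 3 under Hamilton.

2 and 3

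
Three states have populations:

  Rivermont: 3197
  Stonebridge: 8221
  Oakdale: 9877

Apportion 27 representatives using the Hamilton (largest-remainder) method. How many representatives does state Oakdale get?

13

The standard divisor is 21295/27 ≈ 788.704.
Standard quotas: Rivermont 4.0535, Stonebridge 10.4234, Oakdale 12.5231.
Lower quotas: Rivermont 4, Stonebridge 10, Oakdale 12 (sum 26, leaving 1 seat).
Remainders in descending order: Oakdale 0.5231, Stonebridge 0.4234, Rivermont 0.0535.
The surplus seat goes to Oakdale.
Oakdale receives 13.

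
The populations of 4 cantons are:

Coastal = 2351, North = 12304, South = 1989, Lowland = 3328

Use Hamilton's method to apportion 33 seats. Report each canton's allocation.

Total 19972; standard divisor 19972/33 ≈ 605.212.
Standard quotas: Coastal 3.8846, North 20.3301, South 3.2865, Lowland 5.4989.
Lower quotas: Coastal 3, North 20, South 3, Lowland 5 (sum 31, leaving 2 seats).
Remainders in descending order: Coastal 0.8846, Lowland 0.4989, North 0.3301, South 0.2865.
The surplus seats go to Coastal, Lowland.

Coastal: 4, North: 20, South: 3, Lowland: 6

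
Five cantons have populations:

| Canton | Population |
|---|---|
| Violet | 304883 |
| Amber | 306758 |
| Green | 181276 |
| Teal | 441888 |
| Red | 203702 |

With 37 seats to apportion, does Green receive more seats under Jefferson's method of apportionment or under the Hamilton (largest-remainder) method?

Jefferson: Violet 8, Amber 8, Green 4, Teal 12, Red 5.
Hamilton: Violet 8, Amber 8, Green 5, Teal 11, Red 5.
Green gets 4 under Jefferson and 5 under Hamilton.

Hamilton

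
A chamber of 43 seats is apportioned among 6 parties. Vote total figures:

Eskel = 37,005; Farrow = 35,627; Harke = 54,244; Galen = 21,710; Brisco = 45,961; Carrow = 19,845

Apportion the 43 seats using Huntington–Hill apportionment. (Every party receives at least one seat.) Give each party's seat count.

Eskel 8, Farrow 7, Harke 11, Galen 4, Brisco 9, Carrow 4

With divisor 4900: modified quotas Eskel 7.552, Farrow 7.271, Harke 11.070, Galen 4.431, Brisco 9.380, Carrow 4.050.
Geometric-mean thresholds: Eskel √(7·8)=7.483, Farrow √(7·8)=7.483, Harke √(11·12)=11.489, Galen √(4·5)=4.472, Brisco √(9·10)=9.487, Carrow √(4·5)=4.472.
Each quota rounded against its threshold gives Eskel 8, Farrow 7, Harke 11, Galen 4, Brisco 9, Carrow 4 (total 43).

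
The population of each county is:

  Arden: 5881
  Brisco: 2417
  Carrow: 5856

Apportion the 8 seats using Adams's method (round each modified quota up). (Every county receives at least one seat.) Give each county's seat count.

Standard divisor 14154/8 ≈ 1769.25; standard quotas: Arden 3.324, Brisco 1.366, Carrow 3.310.
Rounding up gives 4, 2, 4 = 10 seats, so the divisor must be adjusted.
With modified divisor 2200: modified quotas Arden 2.673, Brisco 1.099, Carrow 2.662.
Rounding up: Arden 3, Brisco 2, Carrow 3 (total 8).

Arden=3; Brisco=2; Carrow=3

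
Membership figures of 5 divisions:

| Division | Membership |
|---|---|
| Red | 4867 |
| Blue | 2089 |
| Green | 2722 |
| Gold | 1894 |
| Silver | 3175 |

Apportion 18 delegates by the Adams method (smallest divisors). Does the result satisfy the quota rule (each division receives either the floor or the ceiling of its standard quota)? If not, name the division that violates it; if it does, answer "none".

none

Standard quotas: Red 5.941, Blue 2.550, Green 3.322, Gold 2.312, Silver 3.875.
Adams allocation: Red 6, Blue 3, Green 3, Gold 2, Silver 4.
Every allocation lies between the lower and upper quota.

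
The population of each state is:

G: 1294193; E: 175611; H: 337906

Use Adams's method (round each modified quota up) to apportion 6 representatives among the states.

G: 4, E: 1, H: 1

Standard divisor 1807710/6 ≈ 301285; standard quotas: G 4.296, E 0.583, H 1.122.
Rounding up gives 5, 1, 2 = 8 seats, so the divisor must be adjusted.
With modified divisor 384700: modified quotas G 3.364, E 0.456, H 0.878.
Rounding up: G 4, E 1, H 1 (total 6).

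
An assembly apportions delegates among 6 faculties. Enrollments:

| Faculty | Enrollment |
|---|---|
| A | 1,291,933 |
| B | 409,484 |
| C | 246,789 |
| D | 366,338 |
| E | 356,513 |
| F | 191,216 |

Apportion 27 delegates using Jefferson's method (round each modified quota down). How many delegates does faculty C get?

Standard divisor 2862273/27 ≈ 106010.111; standard quotas: A 12.187, B 3.863, C 2.328, D 3.456, E 3.363, F 1.804.
Rounding down gives 12, 3, 2, 3, 3, 1 = 24 seats, so the divisor must be adjusted.
With modified divisor 93900: modified quotas A 13.759, B 4.361, C 2.628, D 3.901, E 3.797, F 2.036.
Rounding down: A 13, B 4, C 2, D 3, E 3, F 2 (total 27).
C receives 2.

2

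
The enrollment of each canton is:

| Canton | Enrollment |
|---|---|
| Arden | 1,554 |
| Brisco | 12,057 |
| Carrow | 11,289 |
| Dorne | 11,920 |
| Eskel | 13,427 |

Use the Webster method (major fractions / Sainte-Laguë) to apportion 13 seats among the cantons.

Arden 0; Brisco 3; Carrow 3; Dorne 3; Eskel 4

Standard divisor 50247/13 ≈ 3865.154; standard quotas: Arden 0.402, Brisco 3.119, Carrow 2.921, Dorne 3.084, Eskel 3.474.
Rounding to the nearest integer gives 0, 3, 3, 3, 3 = 12 seats, so the divisor must be adjusted.
With modified divisor 3600: modified quotas Arden 0.432, Brisco 3.349, Carrow 3.136, Dorne 3.311, Eskel 3.730.
Rounding to the nearest integer: Arden 0, Brisco 3, Carrow 3, Dorne 3, Eskel 4 (total 13).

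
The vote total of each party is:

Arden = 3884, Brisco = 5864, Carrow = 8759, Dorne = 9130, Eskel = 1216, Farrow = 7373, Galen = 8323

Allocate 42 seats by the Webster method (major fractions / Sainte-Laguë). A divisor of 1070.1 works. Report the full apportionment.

Arden 4, Brisco 5, Carrow 8, Dorne 9, Eskel 1, Farrow 7, Galen 8

With modified divisor 1070.1: modified quotas Arden 3.630, Brisco 5.480, Carrow 8.185, Dorne 8.532, Eskel 1.136, Farrow 6.890, Galen 7.778.
Rounding to the nearest integer: Arden 4, Brisco 5, Carrow 8, Dorne 9, Eskel 1, Farrow 7, Galen 8 (total 42).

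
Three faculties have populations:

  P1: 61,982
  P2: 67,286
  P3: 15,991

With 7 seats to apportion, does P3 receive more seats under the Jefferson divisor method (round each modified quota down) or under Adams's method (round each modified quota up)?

Jefferson: P1 3, P2 4, P3 0.
Adams: P1 3, P2 3, P3 1.
P3 gets 0 under Jefferson and 1 under Adams.

Adams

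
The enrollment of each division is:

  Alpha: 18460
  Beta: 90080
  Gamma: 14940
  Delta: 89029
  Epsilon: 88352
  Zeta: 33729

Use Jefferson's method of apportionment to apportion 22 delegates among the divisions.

Alpha=1, Beta=6, Gamma=1, Delta=6, Epsilon=6, Zeta=2

Standard divisor 334590/22 ≈ 15208.636; standard quotas: Alpha 1.214, Beta 5.923, Gamma 0.982, Delta 5.854, Epsilon 5.809, Zeta 2.218.
Rounding down gives 1, 5, 0, 5, 5, 2 = 18 seats, so the divisor must be adjusted.
With modified divisor 13800: modified quotas Alpha 1.338, Beta 6.528, Gamma 1.083, Delta 6.451, Epsilon 6.402, Zeta 2.444.
Rounding down: Alpha 1, Beta 6, Gamma 1, Delta 6, Epsilon 6, Zeta 2 (total 22).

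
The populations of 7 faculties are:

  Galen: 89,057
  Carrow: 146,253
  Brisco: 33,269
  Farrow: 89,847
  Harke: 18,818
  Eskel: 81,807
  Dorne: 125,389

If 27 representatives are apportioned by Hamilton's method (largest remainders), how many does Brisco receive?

Standard divisor: 584440 ÷ 27 ≈ 21645.926.
Standard quotas: Galen 4.1143, Carrow 6.7566, Brisco 1.5370, Farrow 4.1508, Harke 0.8694, Eskel 3.7793, Dorne 5.7927.
Lower quotas: Galen 4, Carrow 6, Brisco 1, Farrow 4, Harke 0, Eskel 3, Dorne 5 (sum 23, leaving 4 seats).
Remainders in descending order: Harke 0.8694, Dorne 0.7927, Eskel 0.7793, Carrow 0.7566, Brisco 0.5370, Farrow 0.1508, Galen 0.1143.
The surplus seats go to Harke, Dorne, Eskel, Carrow.
Brisco receives 1.

1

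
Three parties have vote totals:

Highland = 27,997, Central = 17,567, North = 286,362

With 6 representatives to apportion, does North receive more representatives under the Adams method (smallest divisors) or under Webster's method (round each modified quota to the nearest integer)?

Adams: Highland 1, Central 1, North 4.
Webster: Highland 1, Central 0, North 5.
North gets 4 under Adams and 5 under Webster.

Webster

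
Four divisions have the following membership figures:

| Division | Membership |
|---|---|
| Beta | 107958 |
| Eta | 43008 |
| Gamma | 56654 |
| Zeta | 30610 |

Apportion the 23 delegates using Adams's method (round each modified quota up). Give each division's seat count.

Beta: 10; Eta: 4; Gamma: 6; Zeta: 3

Standard divisor 238230/23 ≈ 10357.826; standard quotas: Beta 10.423, Eta 4.152, Gamma 5.470, Zeta 2.955.
Rounding up gives 11, 5, 6, 3 = 25 seats, so the divisor must be adjusted.
With modified divisor 11100: modified quotas Beta 9.726, Eta 3.875, Gamma 5.104, Zeta 2.758.
Rounding up: Beta 10, Eta 4, Gamma 6, Zeta 3 (total 23).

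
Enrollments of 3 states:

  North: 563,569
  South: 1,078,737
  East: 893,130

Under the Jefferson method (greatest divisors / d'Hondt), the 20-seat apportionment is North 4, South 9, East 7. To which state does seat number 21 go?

North

Priority for the next seat is population ÷ (current seats + 1).
Priorities: North 112713.800, South 107873.700, East 111641.250.
Highest priority: North.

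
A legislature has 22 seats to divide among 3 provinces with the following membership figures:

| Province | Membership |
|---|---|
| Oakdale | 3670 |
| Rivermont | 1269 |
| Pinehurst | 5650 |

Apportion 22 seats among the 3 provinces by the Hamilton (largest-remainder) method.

Total 10589; standard divisor 10589/22 ≈ 481.318.
Standard quotas: Oakdale 7.6249, Rivermont 2.6365, Pinehurst 11.7386.
Lower quotas: Oakdale 7, Rivermont 2, Pinehurst 11 (sum 20, leaving 2 seats).
Remainders in descending order: Pinehurst 0.7386, Rivermont 0.6365, Oakdale 0.6249.
Largest remainders: Pinehurst, Rivermont receive the extra seats.

Oakdale=7, Rivermont=3, Pinehurst=12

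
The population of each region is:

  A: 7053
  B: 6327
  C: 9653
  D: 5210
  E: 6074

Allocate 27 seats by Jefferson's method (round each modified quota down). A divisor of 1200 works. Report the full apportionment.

A=5, B=5, C=8, D=4, E=5

With modified divisor 1200: modified quotas A 5.878, B 5.272, C 8.044, D 4.342, E 5.062.
Rounding down: A 5, B 5, C 8, D 4, E 5 (total 27).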